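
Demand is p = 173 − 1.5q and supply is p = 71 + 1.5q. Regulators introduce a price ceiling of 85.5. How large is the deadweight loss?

Competitive equilibrium: 173 − 1.5q = 71 + 1.5q → q* = 34, p* = 122.
At the ceiling p = 85.5, quantity supplied = (85.5 − 71)/1.5 = 9.6667.
Willingness to pay at q' = 9.6667: 173 − 1.5·9.6667 = 158.5.
Δq = 34 − 9.6667 = 24.3333; wedge = 158.5 − 85.5 = 73.
Deadweight loss = ½ × 24.3333 × 73 = 888.17.

888.17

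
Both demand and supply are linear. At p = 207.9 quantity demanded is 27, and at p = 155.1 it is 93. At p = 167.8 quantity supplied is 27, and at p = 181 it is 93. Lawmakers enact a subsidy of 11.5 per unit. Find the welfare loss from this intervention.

66.125

Demand slope = (155.1 − 207.9)/(93 − 27) = −0.8, so p = 229.5 − 0.8q.
Supply slope = (181 − 167.8)/(93 − 27) = 0.2, so p = 162.4 + 0.2q.
Competitive equilibrium: 229.5 − 0.8q = 162.4 + 0.2q → q* = 67.1, p* = 175.82.
The subsidy lowers effective supply by 11.5: p = 150.9 + 0.2q.
New quantity: 229.5 − 0.8q = 150.9 + 0.2q → q' = 78.6.
Overproduction Δq = 78.6 − 67.1 = 11.5; wedge = subsidy = 11.5.
DWL = ½ × 11.5 × 11.5 = 66.125.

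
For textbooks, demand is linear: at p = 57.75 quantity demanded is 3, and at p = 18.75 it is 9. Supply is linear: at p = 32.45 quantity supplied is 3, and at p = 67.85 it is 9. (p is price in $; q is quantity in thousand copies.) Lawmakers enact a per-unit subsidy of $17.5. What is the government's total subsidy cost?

$112.90 thousand

Demand slope = (18.75 − 57.75)/(9 − 3) = −6.5, so p = 77.25 − 6.5q.
Supply slope = (67.85 − 32.45)/(9 − 3) = 5.9, so p = 14.75 + 5.9q.
Competitive equilibrium: 77.25 − 6.5q = 14.75 + 5.9q → q* = 5.0403, p* = 44.4879.
The subsidy lowers effective supply by 17.5: p = 5.9q − 2.75.
New quantity: 77.25 − 6.5q = 5.9q − 2.75 → q' = 6.4516.
Total subsidy cost = 17.5 × 6.4516 = $112.90 thousand.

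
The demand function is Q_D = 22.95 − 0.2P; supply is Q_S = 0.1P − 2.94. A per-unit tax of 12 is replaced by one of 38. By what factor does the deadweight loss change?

10.028

In inverse form: demand P = 114.75 − 5Q, supply P = 29.4 + 10Q.
Competitive equilibrium: 114.75 − 5Q = 29.4 + 10Q → Q* = 5.69, P* = 86.3.
For a per-unit tax t: ΔQ = t/15, so DWL = ½·t·(t/15) = t²/30.
At t = 12: DWL = 4.8. At t = 38: DWL = 48.133.
Ratio = (38/12)² = 10.028.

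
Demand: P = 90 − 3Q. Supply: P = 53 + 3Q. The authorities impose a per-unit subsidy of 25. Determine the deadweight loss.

52.08

Competitive equilibrium: 90 − 3Q = 53 + 3Q → Q* = 6.1667, P* = 71.5.
The subsidy lowers effective supply by 25: P = 28 + 3Q.
New quantity: 90 − 3Q = 28 + 3Q → Q' = 10.3333.
Overproduction ΔQ = 10.3333 − 6.1667 = 4.1666; wedge = subsidy = 25.
Deadweight loss = ½ × 4.1666 × 25 = 52.08.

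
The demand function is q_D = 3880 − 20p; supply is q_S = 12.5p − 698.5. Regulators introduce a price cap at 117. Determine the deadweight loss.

5790.15

In inverse form: demand p = 194 − 0.05q, supply p = 55.88 + 0.08q.
Competitive equilibrium: 194 − 0.05q = 55.88 + 0.08q → q* = 1062.4615, p* = 140.8769.
At the ceiling p = 117, quantity supplied = (117 − 55.88)/0.08 = 764.
Willingness to pay at q' = 764: 194 − 0.05·764 = 155.8.
Δq = 1062.4615 − 764 = 298.4615; wedge = 155.8 − 117 = 38.8.
The triangle = ½ × 298.4615 × 38.8 = 5790.15.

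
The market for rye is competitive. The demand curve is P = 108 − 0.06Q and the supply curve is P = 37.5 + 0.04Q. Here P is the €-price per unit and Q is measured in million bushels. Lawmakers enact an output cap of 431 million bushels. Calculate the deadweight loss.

Competitive equilibrium: 108 − 0.06Q = 37.5 + 0.04Q → Q* = 705, P* = 65.7.
At Q = 431: demand price = 108 − 0.06·431 = 82.14; supply price = 37.5 + 0.04·431 = 54.74.
ΔQ = 705 − 431 = 274; wedge = 82.14 − 54.74 = 27.4.
DWL = ½ × 274 × 27.4 = €3753.80 million.

€3753.80 million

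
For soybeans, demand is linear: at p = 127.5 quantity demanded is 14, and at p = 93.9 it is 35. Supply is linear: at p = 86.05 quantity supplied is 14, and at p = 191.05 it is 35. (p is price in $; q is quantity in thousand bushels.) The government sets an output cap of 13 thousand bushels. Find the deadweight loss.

Demand slope = (93.9 − 127.5)/(35 − 14) = −1.6, so p = 149.9 − 1.6q.
Supply slope = (191.05 − 86.05)/(35 − 14) = 5, so p = 16.05 + 5q.
Competitive equilibrium: 149.9 − 1.6q = 16.05 + 5q → q* = 20.2803, p* = 117.4515.
At q = 13: demand price = 149.9 − 1.6·13 = 129.1; supply price = 16.05 + 5·13 = 81.05.
Δq = 20.2803 − 13 = 7.2803; wedge = 129.1 − 81.05 = 48.05.
DWL = ½ × 7.2803 × 48.05 = $174.91 thousand.

$174.91 thousand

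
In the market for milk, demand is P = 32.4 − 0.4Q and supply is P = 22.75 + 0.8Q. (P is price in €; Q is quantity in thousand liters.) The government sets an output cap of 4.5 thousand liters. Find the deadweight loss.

€7.53 thousand

Competitive equilibrium: 32.4 − 0.4Q = 22.75 + 0.8Q → Q* = 8.0417, P* = 29.1833.
At Q = 4.5: demand price = 32.4 − 0.4·4.5 = 30.6; supply price = 22.75 + 0.8·4.5 = 26.35.
ΔQ = 8.0417 − 4.5 = 3.5417; wedge = 30.6 − 26.35 = 4.25.
DWL = ½ × 3.5417 × 4.25 = €7.53 thousand.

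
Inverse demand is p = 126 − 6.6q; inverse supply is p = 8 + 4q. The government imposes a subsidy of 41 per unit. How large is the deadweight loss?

Competitive equilibrium: 126 − 6.6q = 8 + 4q → q* = 11.1321, p* = 52.5283.
The subsidy lowers effective supply by 41: p = 4q − 33.
New quantity: 126 − 6.6q = 4q − 33 → q' = 15.
Overproduction Δq = 15 − 11.1321 = 3.8679; wedge = subsidy = 41.
Welfare loss = ½ × 3.8679 × 41 = 79.29.

79.29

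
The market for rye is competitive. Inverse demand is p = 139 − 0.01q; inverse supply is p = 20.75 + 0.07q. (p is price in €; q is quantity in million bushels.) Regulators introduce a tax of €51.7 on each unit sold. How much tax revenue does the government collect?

€43007.94 million

Competitive equilibrium: 139 − 0.01q = 20.75 + 0.07q → q* = 1478.125, p* = 124.2188.
With the tax, the buyer price exceeds the seller price by 51.7: (139 − 0.01q) − (20.75 + 0.07q) = 51.7 → q' = 831.875.
Tax revenue = 51.7 × 831.875 = €43007.94 million.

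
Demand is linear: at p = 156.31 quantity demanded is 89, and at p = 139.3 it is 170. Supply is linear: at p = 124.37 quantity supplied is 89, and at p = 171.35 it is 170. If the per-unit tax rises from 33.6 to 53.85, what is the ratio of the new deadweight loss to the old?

Demand slope = (139.3 − 156.31)/(170 − 89) = −0.21, so p = 175 − 0.21q.
Supply slope = (171.35 − 124.37)/(170 − 89) = 0.58, so p = 72.75 + 0.58q.
Competitive equilibrium: 175 − 0.21q = 72.75 + 0.58q → q* = 129.4304, p* = 147.8196.
For a per-unit tax t: Δq = t/0.79, so DWL = ½·t·(t/0.79) = t²/1.58.
At t = 33.6: DWL = 714.532. At t = 53.85: DWL = 1835.331.
Ratio = (53.85/33.6)² = 2.569.

2.569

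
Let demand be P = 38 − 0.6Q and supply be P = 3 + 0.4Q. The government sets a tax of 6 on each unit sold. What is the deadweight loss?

Competitive equilibrium: 38 − 0.6Q = 3 + 0.4Q → Q* = 35, P* = 17.
With the tax, the buyer price exceeds the seller price by 6: (38 − 0.6Q) − (3 + 0.4Q) = 6 → Q' = 29.
ΔQ = 35 − 29 = 6; the wedge equals the tax, 6.
The triangle = ½ × 6 × 6 = 18.

18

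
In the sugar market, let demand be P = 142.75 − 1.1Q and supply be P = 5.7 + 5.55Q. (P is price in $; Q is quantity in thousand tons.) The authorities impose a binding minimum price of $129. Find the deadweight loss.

Competitive equilibrium: 142.75 − 1.1Q = 5.7 + 5.55Q → Q* = 20.609, P* = 120.0801.
At the floor P = 129, quantity demanded = (142.75 − 129)/1.1 = 12.5.
Sellers' marginal cost at Q' = 12.5: 5.7 + 5.55·12.5 = 75.075.
ΔQ = 20.609 − 12.5 = 8.109; wedge = 129 − 75.075 = 53.925.
Deadweight loss = ½ × 8.109 × 53.925 = $218.64 thousand.

$218.64 thousand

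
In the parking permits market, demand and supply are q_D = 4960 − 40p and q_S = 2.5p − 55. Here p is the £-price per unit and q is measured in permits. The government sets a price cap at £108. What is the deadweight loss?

£132.81

In inverse form: demand p = 124 − 0.025q, supply p = 22 + 0.4q.
Competitive equilibrium: 124 − 0.025q = 22 + 0.4q → q* = 240, p* = 118.
At the ceiling p = 108, quantity supplied = (108 − 22)/0.4 = 215.
Willingness to pay at q' = 215: 124 − 0.025·215 = 118.625.
Δq = 240 − 215 = 25; wedge = 118.625 − 108 = 10.625.
DWL = ½ × 25 × 10.625 = £132.81.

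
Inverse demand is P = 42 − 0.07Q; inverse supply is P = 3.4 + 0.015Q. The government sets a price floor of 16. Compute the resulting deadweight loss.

290.59

Competitive equilibrium: 42 − 0.07Q = 3.4 + 0.015Q → Q* = 454.1176, P* = 10.2118.
At the floor P = 16, quantity demanded = (42 − 16)/0.07 = 371.4286.
Sellers' marginal cost at Q' = 371.4286: 3.4 + 0.015·371.4286 = 8.9714.
ΔQ = 454.1176 − 371.4286 = 82.689; wedge = 16 − 8.9714 = 7.0286.
The triangle = ½ × 82.689 × 7.0286 = 290.59.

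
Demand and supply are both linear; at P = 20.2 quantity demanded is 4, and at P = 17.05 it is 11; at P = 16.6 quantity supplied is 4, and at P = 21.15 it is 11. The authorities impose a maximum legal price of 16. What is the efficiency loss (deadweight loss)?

Demand slope = (17.05 − 20.2)/(11 − 4) = −0.45, so P = 22 − 0.45Q.
Supply slope = (21.15 − 16.6)/(11 − 4) = 0.65, so P = 14 + 0.65Q.
Competitive equilibrium: 22 − 0.45Q = 14 + 0.65Q → Q* = 7.2727, P* = 18.7273.
At the ceiling P = 16, quantity supplied = (16 − 14)/0.65 = 3.0769.
Willingness to pay at Q' = 3.0769: 22 − 0.45·3.0769 = 20.6154.
ΔQ = 7.2727 − 3.0769 = 4.1958; wedge = 20.6154 − 16 = 4.6154.
DWL = ½ × 4.1958 × 4.6154 = 9.68.

9.68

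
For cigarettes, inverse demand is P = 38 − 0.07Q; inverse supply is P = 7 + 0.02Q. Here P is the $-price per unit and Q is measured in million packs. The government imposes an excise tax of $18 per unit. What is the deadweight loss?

$1800 million

Competitive equilibrium: 38 − 0.07Q = 7 + 0.02Q → Q* = 344.4444, P* = 13.8889.
With the tax, the buyer price exceeds the seller price by 18: (38 − 0.07Q) − (7 + 0.02Q) = 18 → Q' = 144.4444.
ΔQ = 344.4444 − 144.4444 = 200; the wedge equals the tax, 18.
The triangle = ½ × 200 × 18 = $1800 million.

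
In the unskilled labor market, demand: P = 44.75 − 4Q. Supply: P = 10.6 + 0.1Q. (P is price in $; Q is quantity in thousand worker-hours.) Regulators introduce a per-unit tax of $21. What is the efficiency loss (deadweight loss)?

$53.78 thousand

Competitive equilibrium: 44.75 − 4Q = 10.6 + 0.1Q → Q* = 8.3293, P* = 11.4329.
With the tax, the buyer price exceeds the seller price by 21: (44.75 − 4Q) − (10.6 + 0.1Q) = 21 → Q' = 3.2073.
ΔQ = 8.3293 − 3.2073 = 5.122; the wedge equals the tax, 21.
The triangle = ½ × 5.122 × 21 = $53.78 thousand.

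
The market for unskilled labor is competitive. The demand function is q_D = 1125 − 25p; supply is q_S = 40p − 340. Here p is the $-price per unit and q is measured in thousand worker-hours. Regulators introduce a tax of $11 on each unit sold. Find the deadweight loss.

In inverse form: demand p = 45 − 0.04q, supply p = 8.5 + 0.025q.
Competitive equilibrium: 45 − 0.04q = 8.5 + 0.025q → q* = 561.5385, p* = 22.5385.
With the tax, the buyer price exceeds the seller price by 11: (45 − 0.04q) − (8.5 + 0.025q) = 11 → q' = 392.3077.
Δq = 561.5385 − 392.3077 = 169.2308; the wedge equals the tax, 11.
Deadweight loss = ½ × 169.2308 × 11 = $930.77 thousand.

$930.77 thousand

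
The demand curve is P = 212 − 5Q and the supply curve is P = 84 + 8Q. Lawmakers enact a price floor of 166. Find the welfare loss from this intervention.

Competitive equilibrium: 212 − 5Q = 84 + 8Q → Q* = 9.8462, P* = 162.7692.
At the floor P = 166, quantity demanded = (212 − 166)/5 = 9.2.
Sellers' marginal cost at Q' = 9.2: 84 + 8·9.2 = 157.6.
ΔQ = 9.8462 − 9.2 = 0.6462; wedge = 166 − 157.6 = 8.4.
DWL = ½ × 0.6462 × 8.4 = 2.71.

2.71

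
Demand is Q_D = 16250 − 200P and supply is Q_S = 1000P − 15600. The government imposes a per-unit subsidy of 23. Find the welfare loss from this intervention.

44083.33

In inverse form: demand P = 81.25 − 0.005Q, supply P = 15.6 + 0.001Q.
Competitive equilibrium: 81.25 − 0.005Q = 15.6 + 0.001Q → Q* = 10941.6667, P* = 26.5417.
The subsidy lowers effective supply by 23: P = 0.001Q − 7.4.
New quantity: 81.25 − 0.005Q = 0.001Q − 7.4 → Q' = 14775.
Overproduction ΔQ = 14775 − 10941.6667 = 3833.3333; wedge = subsidy = 23.
Welfare loss = ½ × 3833.3333 × 23 = 44083.33.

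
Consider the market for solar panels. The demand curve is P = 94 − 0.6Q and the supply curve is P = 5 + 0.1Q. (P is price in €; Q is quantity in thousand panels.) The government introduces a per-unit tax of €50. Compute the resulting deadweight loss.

Competitive equilibrium: 94 − 0.6Q = 5 + 0.1Q → Q* = 127.14286, P* = 17.71429.
With the tax, the buyer price exceeds the seller price by 50: (94 − 0.6Q) − (5 + 0.1Q) = 50 → Q' = 55.71429.
ΔQ = 127.14286 − 55.71429 = 71.42857; the wedge equals the tax, 50.
Welfare loss = ½ × 71.42857 × 50 = €1785.71 thousand.

€1785.71 thousand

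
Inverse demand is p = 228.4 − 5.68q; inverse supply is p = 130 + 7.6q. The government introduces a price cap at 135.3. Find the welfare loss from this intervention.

299.16

Competitive equilibrium: 228.4 − 5.68q = 130 + 7.6q → q* = 7.4096, p* = 186.3133.
At the ceiling p = 135.3, quantity supplied = (135.3 − 130)/7.6 = 0.6974.
Willingness to pay at q' = 0.6974: 228.4 − 5.68·0.6974 = 224.4388.
Δq = 7.4096 − 0.6974 = 6.7122; wedge = 224.4388 − 135.3 = 89.1388.
Welfare loss = ½ × 6.7122 × 89.1388 = 299.16.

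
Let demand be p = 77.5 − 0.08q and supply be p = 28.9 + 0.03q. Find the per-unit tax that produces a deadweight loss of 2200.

Competitive equilibrium: 77.5 − 0.08q = 28.9 + 0.03q → q* = 441.8182, p* = 42.1545.
A tax t gives Δq = t/0.11 and wedge t, so DWL = t²/0.22.
t²/0.22 = 2200 → t² = 484 → t = 22.

22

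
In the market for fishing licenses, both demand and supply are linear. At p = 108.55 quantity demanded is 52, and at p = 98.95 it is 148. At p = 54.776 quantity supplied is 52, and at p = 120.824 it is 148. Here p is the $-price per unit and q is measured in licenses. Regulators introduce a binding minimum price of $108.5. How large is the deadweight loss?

$1808.01

Demand slope = (98.95 − 108.55)/(148 − 52) = −0.1, so p = 113.75 − 0.1q.
Supply slope = (120.824 − 54.776)/(148 − 52) = 0.688, so p = 19 + 0.688q.
Competitive equilibrium: 113.75 − 0.1q = 19 + 0.688q → q* = 120.2411, p* = 101.7259.
At the floor p = 108.5, quantity demanded = (113.75 − 108.5)/0.1 = 52.5.
Sellers' marginal cost at q' = 52.5: 19 + 0.688·52.5 = 55.12.
Δq = 120.2411 − 52.5 = 67.7411; wedge = 108.5 − 55.12 = 53.38.
Deadweight loss = ½ × 67.7411 × 53.38 = $1808.01.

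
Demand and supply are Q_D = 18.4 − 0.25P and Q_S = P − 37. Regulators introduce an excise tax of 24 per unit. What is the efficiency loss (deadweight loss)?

57.60

In inverse form: demand P = 73.6 − 4Q, supply P = 37 + Q.
Competitive equilibrium: 73.6 − 4Q = 37 + Q → Q* = 7.32, P* = 44.32.
With the tax, the buyer price exceeds the seller price by 24: (73.6 − 4Q) − (37 + Q) = 24 → Q' = 2.52.
ΔQ = 7.32 − 2.52 = 4.8; the wedge equals the tax, 24.
The triangle = ½ × 4.8 × 24 = 57.60.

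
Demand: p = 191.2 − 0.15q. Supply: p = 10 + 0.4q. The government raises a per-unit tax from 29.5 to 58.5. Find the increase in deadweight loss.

Competitive equilibrium: 191.2 − 0.15q = 10 + 0.4q → q* = 329.4545, p* = 141.7818.
For a per-unit tax t: Δq = t/0.55, so DWL = ½·t·(t/0.55) = t²/1.1.
At t = 29.5: DWL = 791.136. At t = 58.5: DWL = 3111.136.
Increase = 3111.136 − 791.136 = 2320.

2320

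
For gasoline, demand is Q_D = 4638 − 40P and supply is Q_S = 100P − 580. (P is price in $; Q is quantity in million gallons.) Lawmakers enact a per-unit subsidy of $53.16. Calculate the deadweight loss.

$40371.22 million

In inverse form: demand P = 115.95 − 0.025Q, supply P = 5.8 + 0.01Q.
Competitive equilibrium: 115.95 − 0.025Q = 5.8 + 0.01Q → Q* = 3147.1429, P* = 37.2714.
The subsidy lowers effective supply by 53.16: P = 0.01Q − 47.36.
New quantity: 115.95 − 0.025Q = 0.01Q − 47.36 → Q' = 4666.
Overproduction ΔQ = 4666 − 3147.1429 = 1518.8571; wedge = subsidy = 53.16.
Deadweight loss = ½ × 1518.8571 × 53.16 = $40371.22 million.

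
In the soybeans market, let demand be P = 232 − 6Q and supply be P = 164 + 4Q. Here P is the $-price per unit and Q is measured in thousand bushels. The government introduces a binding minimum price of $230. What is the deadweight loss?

Competitive equilibrium: 232 − 6Q = 164 + 4Q → Q* = 6.8, P* = 191.2.
At the floor P = 230, quantity demanded = (232 − 230)/6 = 0.3333.
Sellers' marginal cost at Q' = 0.3333: 164 + 4·0.3333 = 165.3332.
ΔQ = 6.8 − 0.3333 = 6.4667; wedge = 230 − 165.3332 = 64.6668.
Welfare loss = ½ × 6.4667 × 64.6668 = $209.09 thousand.

$209.09 thousand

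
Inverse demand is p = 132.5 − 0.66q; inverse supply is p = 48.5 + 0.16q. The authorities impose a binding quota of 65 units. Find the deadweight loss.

574.69

Competitive equilibrium: 132.5 − 0.66q = 48.5 + 0.16q → q* = 102.439, p* = 64.8902.
At q = 65: demand price = 132.5 − 0.66·65 = 89.6; supply price = 48.5 + 0.16·65 = 58.9.
Δq = 102.439 − 65 = 37.439; wedge = 89.6 − 58.9 = 30.7.
DWL = ½ × 37.439 × 30.7 = 574.69.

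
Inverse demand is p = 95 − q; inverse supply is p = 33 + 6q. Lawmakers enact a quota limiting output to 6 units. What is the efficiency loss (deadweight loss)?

Competitive equilibrium: 95 − q = 33 + 6q → q* = 8.8571, p* = 86.1429.
At q = 6: demand price = 95 − 1·6 = 89; supply price = 33 + 6·6 = 69.
Δq = 8.8571 − 6 = 2.8571; wedge = 89 − 69 = 20.
Welfare loss = ½ × 2.8571 × 20 = 28.57.

28.57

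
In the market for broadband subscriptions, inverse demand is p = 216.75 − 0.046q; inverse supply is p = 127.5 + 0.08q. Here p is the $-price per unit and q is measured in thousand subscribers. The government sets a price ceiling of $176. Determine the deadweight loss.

$656.52 thousand

Competitive equilibrium: 216.75 − 0.046q = 127.5 + 0.08q → q* = 708.3333, p* = 184.1667.
At the ceiling p = 176, quantity supplied = (176 − 127.5)/0.08 = 606.25.
Willingness to pay at q' = 606.25: 216.75 − 0.046·606.25 = 188.8625.
Δq = 708.3333 − 606.25 = 102.0833; wedge = 188.8625 − 176 = 12.8625.
Deadweight loss = ½ × 102.0833 × 12.8625 = $656.52 thousand.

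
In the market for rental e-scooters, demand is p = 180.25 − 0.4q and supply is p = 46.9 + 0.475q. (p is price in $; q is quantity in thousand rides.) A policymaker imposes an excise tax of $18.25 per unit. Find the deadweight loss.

$190.32 thousand

Competitive equilibrium: 180.25 − 0.4q = 46.9 + 0.475q → q* = 152.4, p* = 119.29.
With the tax, the buyer price exceeds the seller price by 18.25: (180.25 − 0.4q) − (46.9 + 0.475q) = 18.25 → q' = 131.5429.
Δq = 152.4 − 131.5429 = 20.8571; the wedge equals the tax, 18.25.
Welfare loss = ½ × 20.8571 × 18.25 = $190.32 thousand.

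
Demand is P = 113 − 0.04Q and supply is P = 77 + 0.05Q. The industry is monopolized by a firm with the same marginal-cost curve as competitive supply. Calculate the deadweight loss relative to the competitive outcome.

Competitive equilibrium: 113 − 0.04Q = 77 + 0.05Q → Q* = 400, P* = 97.
Marginal revenue: MR = 113 − 0.08Q. Set MR = MC: 113 − 0.08Q = 77 + 0.05Q → Q_m = 276.9231.
Price P_m = 113 − 0.04·276.9231 = 101.9231; MC(Q_m) = 77 + 0.05·276.9231 = 90.8462.
Competitive Q* = 400, so ΔQ = 123.0769; wedge = 101.9231 − 90.8462 = 11.0769.
Deadweight loss = ½ × 123.0769 × 11.0769 = 681.66.

681.66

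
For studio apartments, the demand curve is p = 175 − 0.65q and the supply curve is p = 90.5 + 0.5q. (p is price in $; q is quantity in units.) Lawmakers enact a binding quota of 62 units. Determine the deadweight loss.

$75.76

Competitive equilibrium: 175 − 0.65q = 90.5 + 0.5q → q* = 73.4783, p* = 127.2391.
At q = 62: demand price = 175 − 0.65·62 = 134.7; supply price = 90.5 + 0.5·62 = 121.5.
Δq = 73.4783 − 62 = 11.4783; wedge = 134.7 − 121.5 = 13.2.
The triangle = ½ × 11.4783 × 13.2 = $75.76.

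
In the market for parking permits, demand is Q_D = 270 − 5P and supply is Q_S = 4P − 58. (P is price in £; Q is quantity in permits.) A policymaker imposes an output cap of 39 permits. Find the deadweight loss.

In inverse form: demand P = 54 − 0.2Q, supply P = 14.5 + 0.25Q.
Competitive equilibrium: 54 − 0.2Q = 14.5 + 0.25Q → Q* = 87.7778, P* = 36.4444.
At Q = 39: demand price = 54 − 0.2·39 = 46.2; supply price = 14.5 + 0.25·39 = 24.25.
ΔQ = 87.7778 − 39 = 48.7778; wedge = 46.2 − 24.25 = 21.95.
The triangle = ½ × 48.7778 × 21.95 = £535.34.

£535.34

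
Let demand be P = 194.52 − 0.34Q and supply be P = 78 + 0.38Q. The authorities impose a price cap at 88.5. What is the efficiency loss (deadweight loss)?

Competitive equilibrium: 194.52 − 0.34Q = 78 + 0.38Q → Q* = 161.8333, P* = 139.4967.
At the ceiling P = 88.5, quantity supplied = (88.5 − 78)/0.38 = 27.6316.
Willingness to pay at Q' = 27.6316: 194.52 − 0.34·27.6316 = 185.1253.
ΔQ = 161.8333 − 27.6316 = 134.2017; wedge = 185.1253 − 88.5 = 96.6253.
Deadweight loss = ½ × 134.2017 × 96.6253 = 6483.64.

6483.64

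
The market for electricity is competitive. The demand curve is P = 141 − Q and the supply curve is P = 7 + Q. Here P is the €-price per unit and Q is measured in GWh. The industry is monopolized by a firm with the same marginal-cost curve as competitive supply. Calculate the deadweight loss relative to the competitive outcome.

€498.78

Competitive equilibrium: 141 − Q = 7 + Q → Q* = 67, P* = 74.
Marginal revenue: MR = 141 − 2Q. Set MR = MC: 141 − 2Q = 7 + Q → Q_m = 44.6667.
Price P_m = 141 − 1·44.6667 = 96.3333; MC(Q_m) = 7 + 1·44.6667 = 51.6667.
Competitive Q* = 67, so ΔQ = 22.3333; wedge = 96.3333 − 51.6667 = 44.6666.
Deadweight loss = ½ × 22.3333 × 44.6666 = €498.78.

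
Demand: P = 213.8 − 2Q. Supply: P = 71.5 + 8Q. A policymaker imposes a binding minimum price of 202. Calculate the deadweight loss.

Competitive equilibrium: 213.8 − 2Q = 71.5 + 8Q → Q* = 14.23, P* = 185.34.
At the floor P = 202, quantity demanded = (213.8 − 202)/2 = 5.9.
Sellers' marginal cost at Q' = 5.9: 71.5 + 8·5.9 = 118.7.
ΔQ = 14.23 − 5.9 = 8.33; wedge = 202 − 118.7 = 83.3.
DWL = ½ × 8.33 × 83.3 = 346.94.

346.94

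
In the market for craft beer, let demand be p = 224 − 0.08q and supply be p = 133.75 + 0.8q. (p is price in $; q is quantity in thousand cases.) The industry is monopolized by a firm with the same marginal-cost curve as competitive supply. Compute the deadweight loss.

Competitive equilibrium: 224 − 0.08q = 133.75 + 0.8q → q* = 102.5568, p* = 215.7955.
Marginal revenue: MR = 224 − 0.16q. Set MR = MC: 224 − 0.16q = 133.75 + 0.8q → q_m = 94.0104.
Price p_m = 224 − 0.08·94.0104 = 216.4792; MC(q_m) = 133.75 + 0.8·94.0104 = 208.9583.
Competitive q* = 102.5568, so Δq = 8.5464; wedge = 216.4792 − 208.9583 = 7.5209.
Deadweight loss = ½ × 8.5464 × 7.5209 = $32.14 thousand.

$32.14 thousand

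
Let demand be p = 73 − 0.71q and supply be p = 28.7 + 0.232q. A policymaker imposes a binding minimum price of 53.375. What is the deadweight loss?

177.02

Competitive equilibrium: 73 − 0.71q = 28.7 + 0.232q → q* = 47.0276, p* = 39.6104.
At the floor p = 53.375, quantity demanded = (73 − 53.375)/0.71 = 27.6408.
Sellers' marginal cost at q' = 27.6408: 28.7 + 0.232·27.6408 = 35.1127.
Δq = 47.0276 − 27.6408 = 19.3868; wedge = 53.375 − 35.1127 = 18.2623.
Deadweight loss = ½ × 19.3868 × 18.2623 = 177.02.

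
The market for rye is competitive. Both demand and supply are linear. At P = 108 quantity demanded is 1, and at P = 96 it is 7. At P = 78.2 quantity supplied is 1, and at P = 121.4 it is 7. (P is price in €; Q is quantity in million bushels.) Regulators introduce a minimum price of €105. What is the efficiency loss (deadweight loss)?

€13.91 million

Demand slope = (96 − 108)/(7 − 1) = −2, so P = 110 − 2Q.
Supply slope = (121.4 − 78.2)/(7 − 1) = 7.2, so P = 71 + 7.2Q.
Competitive equilibrium: 110 − 2Q = 71 + 7.2Q → Q* = 4.2391, P* = 101.5217.
At the floor P = 105, quantity demanded = (110 − 105)/2 = 2.5.
Sellers' marginal cost at Q' = 2.5: 71 + 7.2·2.5 = 89.
ΔQ = 4.2391 − 2.5 = 1.7391; wedge = 105 − 89 = 16.
DWL = ½ × 1.7391 × 16 = €13.91 million.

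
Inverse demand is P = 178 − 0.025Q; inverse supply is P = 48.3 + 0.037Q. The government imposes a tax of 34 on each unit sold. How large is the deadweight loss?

Competitive equilibrium: 178 − 0.025Q = 48.3 + 0.037Q → Q* = 2091.9355, P* = 125.7016.
With the tax, the buyer price exceeds the seller price by 34: (178 − 0.025Q) − (48.3 + 0.037Q) = 34 → Q' = 1543.5484.
ΔQ = 2091.9355 − 1543.5484 = 548.3871; the wedge equals the tax, 34.
Welfare loss = ½ × 548.3871 × 34 = 9322.58.

9322.58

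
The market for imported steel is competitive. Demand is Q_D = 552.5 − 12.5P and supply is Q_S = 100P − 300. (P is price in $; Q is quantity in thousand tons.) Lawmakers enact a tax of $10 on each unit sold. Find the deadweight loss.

$555.56 thousand

In inverse form: demand P = 44.2 − 0.08Q, supply P = 3 + 0.01Q.
Competitive equilibrium: 44.2 − 0.08Q = 3 + 0.01Q → Q* = 457.7778, P* = 7.5778.
With the tax, the buyer price exceeds the seller price by 10: (44.2 − 0.08Q) − (3 + 0.01Q) = 10 → Q' = 346.6667.
ΔQ = 457.7778 − 346.6667 = 111.1111; the wedge equals the tax, 10.
The triangle = ½ × 111.1111 × 10 = $555.56 thousand.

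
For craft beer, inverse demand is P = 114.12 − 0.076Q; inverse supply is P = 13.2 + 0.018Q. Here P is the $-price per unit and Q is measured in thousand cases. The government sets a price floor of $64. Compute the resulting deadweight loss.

$8061.19 thousand

Competitive equilibrium: 114.12 − 0.076Q = 13.2 + 0.018Q → Q* = 1073.61702, P* = 32.52511.
At the floor P = 64, quantity demanded = (114.12 − 64)/0.076 = 659.47368.
Sellers' marginal cost at Q' = 659.47368: 13.2 + 0.018·659.47368 = 25.07053.
ΔQ = 1073.61702 − 659.47368 = 414.14334; wedge = 64 − 25.07053 = 38.92947.
The triangle = ½ × 414.14334 × 38.92947 = $8061.19 thousand.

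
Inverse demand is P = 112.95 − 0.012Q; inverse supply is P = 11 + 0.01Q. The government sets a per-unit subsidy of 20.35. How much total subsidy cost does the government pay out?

113127.50

Competitive equilibrium: 112.95 − 0.012Q = 11 + 0.01Q → Q* = 4634.0909, P* = 57.3409.
The subsidy lowers effective supply by 20.35: P = 0.01Q − 9.35.
New quantity: 112.95 − 0.012Q = 0.01Q − 9.35 → Q' = 5559.0909.
Total subsidy cost = 20.35 × 5559.0909 = 113127.50.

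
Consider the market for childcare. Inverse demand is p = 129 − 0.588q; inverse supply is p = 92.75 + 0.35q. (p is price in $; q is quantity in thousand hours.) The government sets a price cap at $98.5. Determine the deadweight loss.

$231.51 thousand

Competitive equilibrium: 129 − 0.588q = 92.75 + 0.35q → q* = 38.6461, p* = 106.2761.
At the ceiling p = 98.5, quantity supplied = (98.5 − 92.75)/0.35 = 16.4286.
Willingness to pay at q' = 16.4286: 129 − 0.588·16.4286 = 119.34.
Δq = 38.6461 − 16.4286 = 22.2175; wedge = 119.34 − 98.5 = 20.84.
DWL = ½ × 22.2175 × 20.84 = $231.51 thousand.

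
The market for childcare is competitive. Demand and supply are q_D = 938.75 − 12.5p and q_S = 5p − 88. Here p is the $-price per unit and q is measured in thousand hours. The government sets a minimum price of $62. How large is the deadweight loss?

$242.36 thousand

In inverse form: demand p = 75.1 − 0.08q, supply p = 17.6 + 0.2q.
Competitive equilibrium: 75.1 − 0.08q = 17.6 + 0.2q → q* = 205.3571, p* = 58.6714.
At the floor p = 62, quantity demanded = (75.1 − 62)/0.08 = 163.75.
Sellers' marginal cost at q' = 163.75: 17.6 + 0.2·163.75 = 50.35.
Δq = 205.3571 − 163.75 = 41.6071; wedge = 62 − 50.35 = 11.65.
The triangle = ½ × 41.6071 × 11.65 = $242.36 thousand.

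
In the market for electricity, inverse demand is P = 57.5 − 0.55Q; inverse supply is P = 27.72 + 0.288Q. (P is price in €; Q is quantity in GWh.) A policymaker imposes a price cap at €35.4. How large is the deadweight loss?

Competitive equilibrium: 57.5 − 0.55Q = 27.72 + 0.288Q → Q* = 35.537, P* = 37.9547.
At the ceiling P = 35.4, quantity supplied = (35.4 − 27.72)/0.288 = 26.6667.
Willingness to pay at Q' = 26.6667: 57.5 − 0.55·26.6667 = 42.8333.
ΔQ = 35.537 − 26.6667 = 8.8703; wedge = 42.8333 − 35.4 = 7.4333.
Deadweight loss = ½ × 8.8703 × 7.4333 = €32.97.

€32.97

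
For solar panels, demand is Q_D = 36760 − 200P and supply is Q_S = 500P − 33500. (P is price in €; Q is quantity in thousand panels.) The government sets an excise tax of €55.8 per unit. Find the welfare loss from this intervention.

€222402.86 thousand

In inverse form: demand P = 183.8 − 0.005Q, supply P = 67 + 0.002Q.
Competitive equilibrium: 183.8 − 0.005Q = 67 + 0.002Q → Q* = 16685.7143, P* = 100.3714.
With the tax, the buyer price exceeds the seller price by 55.8: (183.8 − 0.005Q) − (67 + 0.002Q) = 55.8 → Q' = 8714.2857.
ΔQ = 16685.7143 − 8714.2857 = 7971.4286; the wedge equals the tax, 55.8.
Deadweight loss = ½ × 7971.4286 × 55.8 = €222402.86 thousand.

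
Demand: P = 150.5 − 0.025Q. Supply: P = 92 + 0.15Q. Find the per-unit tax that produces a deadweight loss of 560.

14

Competitive equilibrium: 150.5 − 0.025Q = 92 + 0.15Q → Q* = 334.2857, P* = 142.1429.
A tax t gives ΔQ = t/0.175 and wedge t, so DWL = t²/0.35.
t²/0.35 = 560 → t² = 196 → t = 14.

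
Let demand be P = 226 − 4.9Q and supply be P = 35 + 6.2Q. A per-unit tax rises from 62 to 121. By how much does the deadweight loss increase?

Competitive equilibrium: 226 − 4.9Q = 35 + 6.2Q → Q* = 17.2072, P* = 141.6847.
For a per-unit tax t: ΔQ = t/11.1, so DWL = ½·t·(t/11.1) = t²/22.2.
At t = 62: DWL = 173.153. At t = 121: DWL = 659.505.
Increase = 659.505 − 173.153 = 486.35.

486.35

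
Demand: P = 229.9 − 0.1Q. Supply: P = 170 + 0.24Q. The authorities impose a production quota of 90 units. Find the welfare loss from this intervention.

Competitive equilibrium: 229.9 − 0.1Q = 170 + 0.24Q → Q* = 176.1765, P* = 212.2824.
At Q = 90: demand price = 229.9 − 0.1·90 = 220.9; supply price = 170 + 0.24·90 = 191.6.
ΔQ = 176.1765 − 90 = 86.1765; wedge = 220.9 − 191.6 = 29.3.
The triangle = ½ × 86.1765 × 29.3 = 1262.49.

1262.49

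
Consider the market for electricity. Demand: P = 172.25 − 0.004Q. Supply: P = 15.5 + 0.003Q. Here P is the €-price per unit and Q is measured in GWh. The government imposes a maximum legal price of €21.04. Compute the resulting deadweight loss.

€1477510.80

Competitive equilibrium: 172.25 − 0.004Q = 15.5 + 0.003Q → Q* = 22392.857143, P* = 82.678571.
At the ceiling P = 21.04, quantity supplied = (21.04 − 15.5)/0.003 = 1846.666667.
Willingness to pay at Q' = 1846.666667: 172.25 − 0.004·1846.666667 = 164.863333.
ΔQ = 22392.857143 − 1846.666667 = 20546.190476; wedge = 164.863333 − 21.04 = 143.823333.
The triangle = ½ × 20546.190476 × 143.823333 = €1477510.80.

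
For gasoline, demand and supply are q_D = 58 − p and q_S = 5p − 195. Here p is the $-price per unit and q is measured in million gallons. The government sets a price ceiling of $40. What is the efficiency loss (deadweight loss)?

In inverse form: demand p = 58 − q, supply p = 39 + 0.2q.
Competitive equilibrium: 58 − q = 39 + 0.2q → q* = 15.8333, p* = 42.1667.
At the ceiling p = 40, quantity supplied = (40 − 39)/0.2 = 5.
Willingness to pay at q' = 5: 58 − 1·5 = 53.
Δq = 15.8333 − 5 = 10.8333; wedge = 53 − 40 = 13.
Welfare loss = ½ × 10.8333 × 13 = $70.42 million.

$70.42 million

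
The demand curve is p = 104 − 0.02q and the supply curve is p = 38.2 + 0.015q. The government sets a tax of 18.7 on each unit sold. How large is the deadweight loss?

4995.57

Competitive equilibrium: 104 − 0.02q = 38.2 + 0.015q → q* = 1880, p* = 66.4.
With the tax, the buyer price exceeds the seller price by 18.7: (104 − 0.02q) − (38.2 + 0.015q) = 18.7 → q' = 1345.7143.
Δq = 1880 − 1345.7143 = 534.2857; the wedge equals the tax, 18.7.
DWL = ½ × 534.2857 × 18.7 = 4995.57.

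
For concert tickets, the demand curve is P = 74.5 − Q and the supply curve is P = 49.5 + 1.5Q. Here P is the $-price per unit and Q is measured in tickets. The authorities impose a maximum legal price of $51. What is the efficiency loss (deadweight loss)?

$101.25

Competitive equilibrium: 74.5 − Q = 49.5 + 1.5Q → Q* = 10, P* = 64.5.
At the ceiling P = 51, quantity supplied = (51 − 49.5)/1.5 = 1.
Willingness to pay at Q' = 1: 74.5 − 1·1 = 73.5.
ΔQ = 10 − 1 = 9; wedge = 73.5 − 51 = 22.5.
DWL = ½ × 9 × 22.5 = $101.25.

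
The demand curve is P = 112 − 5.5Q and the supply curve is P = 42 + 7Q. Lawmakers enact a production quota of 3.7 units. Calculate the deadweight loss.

22.56

Competitive equilibrium: 112 − 5.5Q = 42 + 7Q → Q* = 5.6, P* = 81.2.
At Q = 3.7: demand price = 112 − 5.5·3.7 = 91.65; supply price = 42 + 7·3.7 = 67.9.
ΔQ = 5.6 − 3.7 = 1.9; wedge = 91.65 − 67.9 = 23.75.
The triangle = ½ × 1.9 × 23.75 = 22.56.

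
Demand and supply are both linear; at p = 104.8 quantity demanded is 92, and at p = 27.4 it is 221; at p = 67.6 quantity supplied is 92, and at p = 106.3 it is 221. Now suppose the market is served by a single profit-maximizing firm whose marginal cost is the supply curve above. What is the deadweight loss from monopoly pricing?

Demand slope = (27.4 − 104.8)/(221 − 92) = −0.6, so p = 160 − 0.6q.
Supply slope = (106.3 − 67.6)/(221 − 92) = 0.3, so p = 40 + 0.3q.
Competitive equilibrium: 160 − 0.6q = 40 + 0.3q → q* = 133.3333, p* = 80.
Marginal revenue: MR = 160 − 1.2q. Set MR = MC: 160 − 1.2q = 40 + 0.3q → q_m = 80.
Price p_m = 160 − 0.6·80 = 112; MC(q_m) = 40 + 0.3·80 = 64.
Competitive q* = 133.3333, so Δq = 53.3333; wedge = 112 − 64 = 48.
The triangle = ½ × 53.3333 × 48 = 1280.

1280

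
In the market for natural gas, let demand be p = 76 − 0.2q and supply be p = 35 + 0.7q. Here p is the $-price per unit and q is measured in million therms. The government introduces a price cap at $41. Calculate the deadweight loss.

Competitive equilibrium: 76 − 0.2q = 35 + 0.7q → q* = 45.5556, p* = 66.8889.
At the ceiling p = 41, quantity supplied = (41 − 35)/0.7 = 8.5714.
Willingness to pay at q' = 8.5714: 76 − 0.2·8.5714 = 74.2857.
Δq = 45.5556 − 8.5714 = 36.9842; wedge = 74.2857 − 41 = 33.2857.
The triangle = ½ × 36.9842 × 33.2857 = $615.52 million.

$615.52 million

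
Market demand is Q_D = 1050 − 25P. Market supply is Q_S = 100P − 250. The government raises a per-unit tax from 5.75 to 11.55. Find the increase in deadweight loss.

1003.40

In inverse form: demand P = 42 − 0.04Q, supply P = 2.5 + 0.01Q.
Competitive equilibrium: 42 − 0.04Q = 2.5 + 0.01Q → Q* = 790, P* = 10.4.
For a per-unit tax t: ΔQ = t/0.05, so DWL = ½·t·(t/0.05) = t²/0.1.
At t = 5.75: DWL = 330.625. At t = 11.55: DWL = 1334.025.
Increase = 1334.025 − 330.625 = 1003.40.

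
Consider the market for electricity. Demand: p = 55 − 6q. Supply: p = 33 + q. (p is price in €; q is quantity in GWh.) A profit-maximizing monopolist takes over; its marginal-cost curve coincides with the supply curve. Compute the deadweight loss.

Competitive equilibrium: 55 − 6q = 33 + q → q* = 3.1429, p* = 36.1429.
Marginal revenue: MR = 55 − 12q. Set MR = MC: 55 − 12q = 33 + q → q_m = 1.6923.
Price p_m = 55 − 6·1.6923 = 44.8462; MC(q_m) = 33 + 1·1.6923 = 34.6923.
Competitive q* = 3.1429, so Δq = 1.4506; wedge = 44.8462 − 34.6923 = 10.1539.
Deadweight loss = ½ × 1.4506 × 10.1539 = €7.36.

€7.36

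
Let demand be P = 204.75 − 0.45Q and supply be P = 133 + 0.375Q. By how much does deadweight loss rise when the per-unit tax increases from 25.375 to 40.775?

Competitive equilibrium: 204.75 − 0.45Q = 133 + 0.375Q → Q* = 86.9697, P* = 165.6136.
For a per-unit tax t: ΔQ = t/0.825, so DWL = ½·t·(t/0.825) = t²/1.65.
At t = 25.375: DWL = 390.237. At t = 40.775: DWL = 1007.637.
Increase = 1007.637 − 390.237 = 617.40.

617.40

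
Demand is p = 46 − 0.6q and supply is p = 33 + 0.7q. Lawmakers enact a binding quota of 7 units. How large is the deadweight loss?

5.85

Competitive equilibrium: 46 − 0.6q = 33 + 0.7q → q* = 10, p* = 40.
At q = 7: demand price = 46 − 0.6·7 = 41.8; supply price = 33 + 0.7·7 = 37.9.
Δq = 10 − 7 = 3; wedge = 41.8 − 37.9 = 3.9.
The triangle = ½ × 3 × 3.9 = 5.85.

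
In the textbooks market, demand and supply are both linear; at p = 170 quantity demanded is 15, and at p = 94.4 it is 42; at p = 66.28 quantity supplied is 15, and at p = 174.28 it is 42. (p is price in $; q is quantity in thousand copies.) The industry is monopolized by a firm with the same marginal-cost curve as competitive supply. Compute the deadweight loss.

Demand slope = (94.4 − 170)/(42 − 15) = −2.8, so p = 212 − 2.8q.
Supply slope = (174.28 − 66.28)/(42 − 15) = 4, so p = 6.28 + 4q.
Competitive equilibrium: 212 − 2.8q = 6.28 + 4q → q* = 30.2529, p* = 127.2918.
Marginal revenue: MR = 212 − 5.6q. Set MR = MC: 212 − 5.6q = 6.28 + 4q → q_m = 21.4292.
Price p_m = 212 − 2.8·21.4292 = 151.9982; MC(q_m) = 6.28 + 4·21.4292 = 91.9968.
Competitive q* = 30.2529, so Δq = 8.8237; wedge = 151.9982 − 91.9968 = 60.0014.
Deadweight loss = ½ × 8.8237 × 60.0014 = $264.72 thousand.

$264.72 thousand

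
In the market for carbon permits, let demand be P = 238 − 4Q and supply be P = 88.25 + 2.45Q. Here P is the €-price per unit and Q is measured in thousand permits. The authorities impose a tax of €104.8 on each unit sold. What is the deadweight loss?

€851.40 thousand

Competitive equilibrium: 238 − 4Q = 88.25 + 2.45Q → Q* = 23.2171, P* = 145.1318.
With the tax, the buyer price exceeds the seller price by 104.8: (238 − 4Q) − (88.25 + 2.45Q) = 104.8 → Q' = 6.969.
ΔQ = 23.2171 − 6.969 = 16.2481; the wedge equals the tax, 104.8.
Welfare loss = ½ × 16.2481 × 104.8 = €851.40 thousand.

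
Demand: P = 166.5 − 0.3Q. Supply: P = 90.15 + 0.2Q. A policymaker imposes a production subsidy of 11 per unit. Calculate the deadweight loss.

Competitive equilibrium: 166.5 − 0.3Q = 90.15 + 0.2Q → Q* = 152.7, P* = 120.69.
The subsidy lowers effective supply by 11: P = 79.15 + 0.2Q.
New quantity: 166.5 − 0.3Q = 79.15 + 0.2Q → Q' = 174.7.
Overproduction ΔQ = 174.7 − 152.7 = 22; wedge = subsidy = 11.
The triangle = ½ × 22 × 11 = 121.

121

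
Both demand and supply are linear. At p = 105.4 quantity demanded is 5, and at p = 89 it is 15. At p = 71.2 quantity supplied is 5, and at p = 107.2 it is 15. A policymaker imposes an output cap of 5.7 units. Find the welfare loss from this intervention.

88.95

Demand slope = (89 − 105.4)/(15 − 5) = −1.64, so p = 113.6 − 1.64q.
Supply slope = (107.2 − 71.2)/(15 − 5) = 3.6, so p = 53.2 + 3.6q.
Competitive equilibrium: 113.6 − 1.64q = 53.2 + 3.6q → q* = 11.5267, p* = 94.6962.
At q = 5.7: demand price = 113.6 − 1.64·5.7 = 104.252; supply price = 53.2 + 3.6·5.7 = 73.72.
Δq = 11.5267 − 5.7 = 5.8267; wedge = 104.252 − 73.72 = 30.532.
Welfare loss = ½ × 5.8267 × 30.532 = 88.95.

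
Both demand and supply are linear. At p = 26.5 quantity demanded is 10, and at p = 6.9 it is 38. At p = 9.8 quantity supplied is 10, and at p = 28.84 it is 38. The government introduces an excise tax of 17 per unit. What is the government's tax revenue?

166.30

Demand slope = (6.9 − 26.5)/(38 − 10) = −0.7, so p = 33.5 − 0.7q.
Supply slope = (28.84 − 9.8)/(38 − 10) = 0.68, so p = 3 + 0.68q.
Competitive equilibrium: 33.5 − 0.7q = 3 + 0.68q → q* = 22.1014, p* = 18.029.
With the tax, the buyer price exceeds the seller price by 17: (33.5 − 0.7q) − (3 + 0.68q) = 17 → q' = 9.7826.
Tax revenue = 17 × 9.7826 = 166.30.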